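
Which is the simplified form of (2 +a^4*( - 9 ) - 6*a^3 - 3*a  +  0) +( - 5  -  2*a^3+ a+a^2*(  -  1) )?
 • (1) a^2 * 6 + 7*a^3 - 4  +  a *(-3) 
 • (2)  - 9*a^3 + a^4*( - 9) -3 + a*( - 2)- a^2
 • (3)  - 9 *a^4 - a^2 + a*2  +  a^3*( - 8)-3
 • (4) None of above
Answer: 4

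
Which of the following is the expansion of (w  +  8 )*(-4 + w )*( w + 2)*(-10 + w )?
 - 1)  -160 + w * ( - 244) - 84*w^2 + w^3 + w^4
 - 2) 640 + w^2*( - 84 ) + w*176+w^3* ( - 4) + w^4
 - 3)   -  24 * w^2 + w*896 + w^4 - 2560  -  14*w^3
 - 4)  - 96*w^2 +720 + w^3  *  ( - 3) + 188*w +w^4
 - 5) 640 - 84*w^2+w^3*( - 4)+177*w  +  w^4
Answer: 2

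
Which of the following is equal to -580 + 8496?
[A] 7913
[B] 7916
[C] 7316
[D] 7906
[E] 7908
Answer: B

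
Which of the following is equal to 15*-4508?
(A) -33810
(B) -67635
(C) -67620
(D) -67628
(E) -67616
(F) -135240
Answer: C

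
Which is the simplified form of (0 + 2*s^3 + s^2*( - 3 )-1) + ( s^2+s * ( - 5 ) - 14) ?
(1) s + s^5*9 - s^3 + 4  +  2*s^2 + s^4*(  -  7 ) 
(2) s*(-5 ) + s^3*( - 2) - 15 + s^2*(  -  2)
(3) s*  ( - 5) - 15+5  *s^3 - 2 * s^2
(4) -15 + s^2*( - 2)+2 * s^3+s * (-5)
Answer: 4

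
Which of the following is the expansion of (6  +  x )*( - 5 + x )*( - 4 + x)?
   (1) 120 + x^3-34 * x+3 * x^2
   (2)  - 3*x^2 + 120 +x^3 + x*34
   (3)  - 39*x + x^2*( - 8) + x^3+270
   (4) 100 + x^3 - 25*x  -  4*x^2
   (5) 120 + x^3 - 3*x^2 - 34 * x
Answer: 5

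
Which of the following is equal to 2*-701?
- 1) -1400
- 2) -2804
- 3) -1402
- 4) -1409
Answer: 3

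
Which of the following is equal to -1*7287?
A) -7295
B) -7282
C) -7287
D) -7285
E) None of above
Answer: C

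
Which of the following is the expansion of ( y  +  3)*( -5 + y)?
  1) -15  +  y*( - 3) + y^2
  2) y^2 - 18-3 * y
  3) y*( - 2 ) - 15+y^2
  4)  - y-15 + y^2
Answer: 3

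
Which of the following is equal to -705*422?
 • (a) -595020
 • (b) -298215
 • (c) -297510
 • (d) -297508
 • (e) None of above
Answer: c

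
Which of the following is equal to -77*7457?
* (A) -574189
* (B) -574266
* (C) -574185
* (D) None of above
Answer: A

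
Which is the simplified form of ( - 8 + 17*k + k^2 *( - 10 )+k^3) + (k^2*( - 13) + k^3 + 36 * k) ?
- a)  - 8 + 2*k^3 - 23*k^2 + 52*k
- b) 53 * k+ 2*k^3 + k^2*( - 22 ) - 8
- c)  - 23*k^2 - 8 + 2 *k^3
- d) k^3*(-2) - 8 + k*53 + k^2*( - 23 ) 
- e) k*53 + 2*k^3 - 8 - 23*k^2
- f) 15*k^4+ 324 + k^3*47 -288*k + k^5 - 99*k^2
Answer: e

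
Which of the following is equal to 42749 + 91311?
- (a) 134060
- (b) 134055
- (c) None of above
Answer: a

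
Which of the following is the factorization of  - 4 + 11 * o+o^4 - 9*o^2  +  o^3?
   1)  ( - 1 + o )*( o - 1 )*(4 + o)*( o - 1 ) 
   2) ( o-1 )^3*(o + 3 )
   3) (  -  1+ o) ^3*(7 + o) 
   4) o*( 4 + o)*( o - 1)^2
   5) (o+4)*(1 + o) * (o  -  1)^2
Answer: 1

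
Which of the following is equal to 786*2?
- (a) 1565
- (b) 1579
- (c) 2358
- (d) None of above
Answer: d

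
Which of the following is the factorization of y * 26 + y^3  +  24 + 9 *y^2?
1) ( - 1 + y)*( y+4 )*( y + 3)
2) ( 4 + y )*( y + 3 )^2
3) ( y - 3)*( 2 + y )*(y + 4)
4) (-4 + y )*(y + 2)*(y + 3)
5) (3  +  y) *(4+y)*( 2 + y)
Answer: 5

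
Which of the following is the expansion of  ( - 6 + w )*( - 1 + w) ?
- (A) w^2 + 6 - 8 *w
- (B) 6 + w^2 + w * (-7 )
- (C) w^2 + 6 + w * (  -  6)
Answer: B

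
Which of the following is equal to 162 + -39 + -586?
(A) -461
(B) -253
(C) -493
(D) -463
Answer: D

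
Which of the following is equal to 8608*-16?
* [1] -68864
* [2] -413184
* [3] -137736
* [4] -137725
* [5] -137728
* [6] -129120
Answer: 5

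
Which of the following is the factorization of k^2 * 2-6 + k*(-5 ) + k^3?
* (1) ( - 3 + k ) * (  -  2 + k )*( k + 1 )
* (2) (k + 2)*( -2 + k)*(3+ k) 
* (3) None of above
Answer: 3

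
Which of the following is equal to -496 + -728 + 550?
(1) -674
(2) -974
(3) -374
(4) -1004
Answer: 1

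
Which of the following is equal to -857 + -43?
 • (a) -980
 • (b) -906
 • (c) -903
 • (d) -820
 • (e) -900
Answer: e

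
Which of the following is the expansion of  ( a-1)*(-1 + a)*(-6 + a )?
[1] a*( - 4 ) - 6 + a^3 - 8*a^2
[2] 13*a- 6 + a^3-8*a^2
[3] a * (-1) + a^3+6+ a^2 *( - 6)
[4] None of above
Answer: 2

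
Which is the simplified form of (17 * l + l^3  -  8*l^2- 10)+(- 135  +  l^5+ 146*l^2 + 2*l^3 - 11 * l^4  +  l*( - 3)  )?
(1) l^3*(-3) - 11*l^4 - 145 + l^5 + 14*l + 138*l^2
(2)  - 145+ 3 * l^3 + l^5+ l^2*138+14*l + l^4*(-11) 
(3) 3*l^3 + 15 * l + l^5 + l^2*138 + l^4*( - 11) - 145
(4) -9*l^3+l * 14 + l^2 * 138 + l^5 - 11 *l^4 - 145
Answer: 2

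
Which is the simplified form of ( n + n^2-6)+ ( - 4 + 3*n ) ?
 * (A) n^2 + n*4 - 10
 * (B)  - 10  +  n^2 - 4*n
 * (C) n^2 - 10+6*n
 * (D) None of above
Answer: A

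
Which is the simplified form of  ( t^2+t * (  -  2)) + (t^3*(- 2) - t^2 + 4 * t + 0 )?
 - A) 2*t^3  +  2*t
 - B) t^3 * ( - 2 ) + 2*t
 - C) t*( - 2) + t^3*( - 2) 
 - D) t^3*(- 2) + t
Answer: B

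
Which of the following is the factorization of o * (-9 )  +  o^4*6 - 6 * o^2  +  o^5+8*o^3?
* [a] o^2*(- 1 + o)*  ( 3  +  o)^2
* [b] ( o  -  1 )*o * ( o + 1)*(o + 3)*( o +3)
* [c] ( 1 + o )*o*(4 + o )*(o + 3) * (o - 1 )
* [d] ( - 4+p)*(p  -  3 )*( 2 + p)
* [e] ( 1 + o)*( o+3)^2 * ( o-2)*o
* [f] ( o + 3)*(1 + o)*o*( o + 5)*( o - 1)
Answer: b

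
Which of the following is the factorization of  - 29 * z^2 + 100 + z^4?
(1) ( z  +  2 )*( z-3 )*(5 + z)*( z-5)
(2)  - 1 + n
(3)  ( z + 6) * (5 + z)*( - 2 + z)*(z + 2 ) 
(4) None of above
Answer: 4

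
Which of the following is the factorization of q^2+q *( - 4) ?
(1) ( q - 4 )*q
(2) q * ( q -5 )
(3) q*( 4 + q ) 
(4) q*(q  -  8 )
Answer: 1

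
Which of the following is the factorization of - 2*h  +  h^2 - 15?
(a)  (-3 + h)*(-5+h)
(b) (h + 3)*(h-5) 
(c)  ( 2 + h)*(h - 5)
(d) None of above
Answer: b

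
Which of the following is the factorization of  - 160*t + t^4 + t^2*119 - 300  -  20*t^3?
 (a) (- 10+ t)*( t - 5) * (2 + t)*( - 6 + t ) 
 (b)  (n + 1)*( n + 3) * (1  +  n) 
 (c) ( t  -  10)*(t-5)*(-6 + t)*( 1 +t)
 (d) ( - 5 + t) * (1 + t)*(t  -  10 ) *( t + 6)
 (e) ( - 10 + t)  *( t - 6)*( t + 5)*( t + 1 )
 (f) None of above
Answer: c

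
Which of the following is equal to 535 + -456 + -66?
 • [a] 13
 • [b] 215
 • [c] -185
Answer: a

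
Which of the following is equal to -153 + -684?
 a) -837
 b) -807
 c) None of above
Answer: a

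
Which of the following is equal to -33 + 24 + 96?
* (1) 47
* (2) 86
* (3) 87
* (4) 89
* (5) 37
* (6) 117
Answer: 3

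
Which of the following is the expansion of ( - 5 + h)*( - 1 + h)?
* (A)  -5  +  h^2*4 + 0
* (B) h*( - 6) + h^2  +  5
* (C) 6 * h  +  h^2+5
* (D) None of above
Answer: B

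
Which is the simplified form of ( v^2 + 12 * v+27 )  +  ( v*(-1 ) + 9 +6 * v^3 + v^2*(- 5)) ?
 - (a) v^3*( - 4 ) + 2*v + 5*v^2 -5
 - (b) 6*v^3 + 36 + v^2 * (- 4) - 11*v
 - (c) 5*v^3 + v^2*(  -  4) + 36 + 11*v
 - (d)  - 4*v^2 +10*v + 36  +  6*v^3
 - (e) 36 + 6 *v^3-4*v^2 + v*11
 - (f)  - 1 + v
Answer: e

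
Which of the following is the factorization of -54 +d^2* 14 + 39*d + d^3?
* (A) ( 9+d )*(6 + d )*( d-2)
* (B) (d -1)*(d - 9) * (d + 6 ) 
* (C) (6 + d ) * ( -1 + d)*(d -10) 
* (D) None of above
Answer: D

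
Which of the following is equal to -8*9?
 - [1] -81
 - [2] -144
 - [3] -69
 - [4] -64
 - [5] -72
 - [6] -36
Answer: 5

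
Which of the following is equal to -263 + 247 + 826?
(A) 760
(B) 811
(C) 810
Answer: C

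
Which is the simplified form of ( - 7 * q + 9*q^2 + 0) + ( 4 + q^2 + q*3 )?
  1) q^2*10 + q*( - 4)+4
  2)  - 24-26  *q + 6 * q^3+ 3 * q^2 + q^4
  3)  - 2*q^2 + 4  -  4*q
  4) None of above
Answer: 1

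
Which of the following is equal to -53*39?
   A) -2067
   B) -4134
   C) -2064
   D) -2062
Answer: A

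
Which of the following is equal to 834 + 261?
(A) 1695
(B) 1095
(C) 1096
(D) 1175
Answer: B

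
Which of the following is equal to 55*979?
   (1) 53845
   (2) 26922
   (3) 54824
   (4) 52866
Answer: 1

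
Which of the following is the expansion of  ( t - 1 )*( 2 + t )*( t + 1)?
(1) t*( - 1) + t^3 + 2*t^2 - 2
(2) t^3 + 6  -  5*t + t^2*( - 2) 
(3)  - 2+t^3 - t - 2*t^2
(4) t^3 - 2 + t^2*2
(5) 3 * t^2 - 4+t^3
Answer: 1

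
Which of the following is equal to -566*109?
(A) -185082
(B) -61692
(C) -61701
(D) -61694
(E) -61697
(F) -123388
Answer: D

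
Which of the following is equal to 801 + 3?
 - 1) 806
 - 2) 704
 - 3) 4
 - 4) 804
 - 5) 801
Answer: 4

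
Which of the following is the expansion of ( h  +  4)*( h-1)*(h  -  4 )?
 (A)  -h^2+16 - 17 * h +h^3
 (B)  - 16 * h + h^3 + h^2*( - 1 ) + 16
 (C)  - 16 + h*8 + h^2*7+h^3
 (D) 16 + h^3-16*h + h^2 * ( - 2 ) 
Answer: B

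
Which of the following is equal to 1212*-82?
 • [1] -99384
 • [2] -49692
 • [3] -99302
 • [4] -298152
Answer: 1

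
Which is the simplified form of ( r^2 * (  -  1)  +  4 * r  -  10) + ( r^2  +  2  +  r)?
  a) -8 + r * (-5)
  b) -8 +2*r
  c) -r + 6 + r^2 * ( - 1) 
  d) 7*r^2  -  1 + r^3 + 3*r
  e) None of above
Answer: e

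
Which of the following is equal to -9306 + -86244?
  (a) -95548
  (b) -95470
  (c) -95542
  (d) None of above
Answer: d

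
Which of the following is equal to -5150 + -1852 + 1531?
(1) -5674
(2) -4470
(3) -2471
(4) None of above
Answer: 4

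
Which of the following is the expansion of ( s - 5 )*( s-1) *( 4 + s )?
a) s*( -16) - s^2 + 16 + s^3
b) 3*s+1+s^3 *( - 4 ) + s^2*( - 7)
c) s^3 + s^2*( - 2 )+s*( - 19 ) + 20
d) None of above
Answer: c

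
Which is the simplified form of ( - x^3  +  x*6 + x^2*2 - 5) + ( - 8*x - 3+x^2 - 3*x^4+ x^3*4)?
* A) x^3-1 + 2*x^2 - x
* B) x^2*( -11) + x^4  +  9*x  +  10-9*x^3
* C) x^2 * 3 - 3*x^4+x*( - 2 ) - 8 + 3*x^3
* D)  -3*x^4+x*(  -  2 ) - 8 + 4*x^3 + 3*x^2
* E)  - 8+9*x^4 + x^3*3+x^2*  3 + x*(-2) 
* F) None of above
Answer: C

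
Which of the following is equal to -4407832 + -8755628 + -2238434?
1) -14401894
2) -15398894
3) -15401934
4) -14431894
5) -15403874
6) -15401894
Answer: 6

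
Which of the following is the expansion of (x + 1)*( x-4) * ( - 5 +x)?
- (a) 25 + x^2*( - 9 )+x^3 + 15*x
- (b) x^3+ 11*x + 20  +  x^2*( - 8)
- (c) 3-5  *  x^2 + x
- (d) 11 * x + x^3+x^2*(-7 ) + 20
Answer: b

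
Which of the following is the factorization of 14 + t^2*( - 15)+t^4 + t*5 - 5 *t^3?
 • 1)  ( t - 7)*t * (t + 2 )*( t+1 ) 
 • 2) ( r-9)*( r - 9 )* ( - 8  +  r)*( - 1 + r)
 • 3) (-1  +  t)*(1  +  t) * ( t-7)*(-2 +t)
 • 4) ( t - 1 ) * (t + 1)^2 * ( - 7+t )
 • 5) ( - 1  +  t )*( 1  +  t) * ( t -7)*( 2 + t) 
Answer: 5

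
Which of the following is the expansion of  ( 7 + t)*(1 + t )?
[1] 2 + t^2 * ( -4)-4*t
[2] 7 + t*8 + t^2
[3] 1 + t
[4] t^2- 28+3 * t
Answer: 2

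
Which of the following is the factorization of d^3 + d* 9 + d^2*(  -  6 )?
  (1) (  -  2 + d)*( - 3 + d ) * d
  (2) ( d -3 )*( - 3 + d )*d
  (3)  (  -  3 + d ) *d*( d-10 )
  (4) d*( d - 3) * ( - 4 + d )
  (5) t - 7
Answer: 2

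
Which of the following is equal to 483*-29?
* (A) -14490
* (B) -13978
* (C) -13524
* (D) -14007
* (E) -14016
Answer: D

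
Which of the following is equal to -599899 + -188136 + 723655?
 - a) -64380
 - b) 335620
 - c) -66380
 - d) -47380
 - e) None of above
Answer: a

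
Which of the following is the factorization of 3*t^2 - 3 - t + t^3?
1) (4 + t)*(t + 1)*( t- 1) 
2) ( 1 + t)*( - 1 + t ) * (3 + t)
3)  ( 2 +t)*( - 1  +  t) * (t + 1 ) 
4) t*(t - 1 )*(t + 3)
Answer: 2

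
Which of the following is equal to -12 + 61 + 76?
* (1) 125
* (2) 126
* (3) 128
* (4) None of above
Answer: 1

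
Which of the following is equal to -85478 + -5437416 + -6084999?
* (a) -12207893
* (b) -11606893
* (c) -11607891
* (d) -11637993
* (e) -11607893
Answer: e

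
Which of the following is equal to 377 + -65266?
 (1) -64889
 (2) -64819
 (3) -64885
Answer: 1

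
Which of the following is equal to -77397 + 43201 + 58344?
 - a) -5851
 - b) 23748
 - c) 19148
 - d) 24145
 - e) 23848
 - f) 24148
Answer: f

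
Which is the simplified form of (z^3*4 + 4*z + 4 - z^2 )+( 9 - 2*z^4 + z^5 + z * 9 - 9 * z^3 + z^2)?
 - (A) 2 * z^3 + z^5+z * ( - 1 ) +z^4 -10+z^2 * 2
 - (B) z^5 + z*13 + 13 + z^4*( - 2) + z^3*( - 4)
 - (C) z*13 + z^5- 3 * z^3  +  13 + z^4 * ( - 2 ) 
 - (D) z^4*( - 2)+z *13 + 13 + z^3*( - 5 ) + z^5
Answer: D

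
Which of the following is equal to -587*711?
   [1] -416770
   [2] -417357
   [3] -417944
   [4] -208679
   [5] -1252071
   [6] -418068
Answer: 2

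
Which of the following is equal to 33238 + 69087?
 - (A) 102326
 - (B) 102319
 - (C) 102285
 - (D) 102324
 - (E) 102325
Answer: E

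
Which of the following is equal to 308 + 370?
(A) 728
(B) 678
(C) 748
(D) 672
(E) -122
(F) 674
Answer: B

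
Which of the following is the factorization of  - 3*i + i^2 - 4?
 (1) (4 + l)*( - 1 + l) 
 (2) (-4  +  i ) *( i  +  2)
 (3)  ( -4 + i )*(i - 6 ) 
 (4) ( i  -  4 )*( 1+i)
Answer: 4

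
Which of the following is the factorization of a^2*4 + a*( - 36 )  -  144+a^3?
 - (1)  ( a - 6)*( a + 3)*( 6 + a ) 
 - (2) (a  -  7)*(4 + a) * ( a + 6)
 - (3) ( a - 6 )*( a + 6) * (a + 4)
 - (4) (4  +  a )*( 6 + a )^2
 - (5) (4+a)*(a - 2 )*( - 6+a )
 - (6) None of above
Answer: 3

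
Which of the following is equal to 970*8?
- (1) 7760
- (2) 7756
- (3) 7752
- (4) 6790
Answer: 1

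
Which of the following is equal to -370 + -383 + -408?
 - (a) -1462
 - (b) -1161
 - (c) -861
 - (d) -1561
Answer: b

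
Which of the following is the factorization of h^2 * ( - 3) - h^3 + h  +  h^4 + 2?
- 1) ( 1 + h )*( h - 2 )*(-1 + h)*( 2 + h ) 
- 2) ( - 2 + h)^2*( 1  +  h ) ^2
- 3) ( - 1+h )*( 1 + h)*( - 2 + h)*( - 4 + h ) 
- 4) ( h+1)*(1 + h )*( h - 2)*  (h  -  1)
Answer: 4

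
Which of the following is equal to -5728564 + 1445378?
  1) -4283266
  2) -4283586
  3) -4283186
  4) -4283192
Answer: 3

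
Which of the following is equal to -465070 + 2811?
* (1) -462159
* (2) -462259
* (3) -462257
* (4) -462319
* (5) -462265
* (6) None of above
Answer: 2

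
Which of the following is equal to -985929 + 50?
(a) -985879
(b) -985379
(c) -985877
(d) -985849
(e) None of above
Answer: a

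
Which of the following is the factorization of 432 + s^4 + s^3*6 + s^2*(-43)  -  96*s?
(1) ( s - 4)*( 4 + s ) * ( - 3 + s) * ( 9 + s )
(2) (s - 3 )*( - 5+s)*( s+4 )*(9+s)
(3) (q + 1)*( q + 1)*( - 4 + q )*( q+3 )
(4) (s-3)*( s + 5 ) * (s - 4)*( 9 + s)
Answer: 1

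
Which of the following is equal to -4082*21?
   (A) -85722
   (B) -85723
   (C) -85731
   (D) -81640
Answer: A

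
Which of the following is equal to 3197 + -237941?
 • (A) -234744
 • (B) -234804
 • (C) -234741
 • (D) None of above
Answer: A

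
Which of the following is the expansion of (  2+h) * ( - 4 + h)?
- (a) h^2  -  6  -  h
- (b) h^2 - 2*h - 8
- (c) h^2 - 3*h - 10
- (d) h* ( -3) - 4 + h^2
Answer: b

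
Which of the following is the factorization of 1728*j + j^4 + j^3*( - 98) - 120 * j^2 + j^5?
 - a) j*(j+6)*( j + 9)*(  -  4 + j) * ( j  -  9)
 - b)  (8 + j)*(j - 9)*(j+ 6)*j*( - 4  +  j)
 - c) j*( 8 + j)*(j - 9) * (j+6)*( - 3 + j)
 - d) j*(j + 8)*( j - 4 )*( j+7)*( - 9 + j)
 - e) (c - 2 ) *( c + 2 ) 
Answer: b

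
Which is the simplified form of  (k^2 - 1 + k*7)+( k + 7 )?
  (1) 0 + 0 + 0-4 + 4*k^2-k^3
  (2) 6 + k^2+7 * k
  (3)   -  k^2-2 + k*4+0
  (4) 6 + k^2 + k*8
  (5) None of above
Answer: 4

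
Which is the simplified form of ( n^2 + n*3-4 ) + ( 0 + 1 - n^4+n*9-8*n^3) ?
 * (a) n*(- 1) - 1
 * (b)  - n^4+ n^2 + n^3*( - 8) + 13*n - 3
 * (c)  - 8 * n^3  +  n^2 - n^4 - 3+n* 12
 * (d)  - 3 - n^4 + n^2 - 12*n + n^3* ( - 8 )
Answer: c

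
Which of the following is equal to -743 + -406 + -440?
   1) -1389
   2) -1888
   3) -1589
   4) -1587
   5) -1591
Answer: 3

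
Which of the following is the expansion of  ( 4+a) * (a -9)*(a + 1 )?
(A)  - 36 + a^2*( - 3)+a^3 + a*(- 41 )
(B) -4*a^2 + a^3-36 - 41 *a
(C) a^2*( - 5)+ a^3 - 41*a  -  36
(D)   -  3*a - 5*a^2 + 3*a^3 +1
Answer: B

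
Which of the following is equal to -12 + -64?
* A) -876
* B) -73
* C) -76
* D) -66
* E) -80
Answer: C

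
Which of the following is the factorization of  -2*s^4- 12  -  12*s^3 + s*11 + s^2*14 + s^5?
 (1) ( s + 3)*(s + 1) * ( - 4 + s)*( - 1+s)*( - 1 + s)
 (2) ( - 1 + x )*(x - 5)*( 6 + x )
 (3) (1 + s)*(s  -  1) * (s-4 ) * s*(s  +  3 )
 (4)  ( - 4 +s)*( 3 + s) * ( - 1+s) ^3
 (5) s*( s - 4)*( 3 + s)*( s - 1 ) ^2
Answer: 1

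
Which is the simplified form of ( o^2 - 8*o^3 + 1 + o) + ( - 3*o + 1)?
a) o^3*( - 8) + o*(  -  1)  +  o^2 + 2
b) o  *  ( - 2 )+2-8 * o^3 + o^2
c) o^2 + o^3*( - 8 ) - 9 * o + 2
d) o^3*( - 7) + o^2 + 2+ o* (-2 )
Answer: b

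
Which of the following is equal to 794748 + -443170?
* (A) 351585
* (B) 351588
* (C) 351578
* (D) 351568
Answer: C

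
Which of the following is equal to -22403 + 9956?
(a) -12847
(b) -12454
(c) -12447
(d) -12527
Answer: c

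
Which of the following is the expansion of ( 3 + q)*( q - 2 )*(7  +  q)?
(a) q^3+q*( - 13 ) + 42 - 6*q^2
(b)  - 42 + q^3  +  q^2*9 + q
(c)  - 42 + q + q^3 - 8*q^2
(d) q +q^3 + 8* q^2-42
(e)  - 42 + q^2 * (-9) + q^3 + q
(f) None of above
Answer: d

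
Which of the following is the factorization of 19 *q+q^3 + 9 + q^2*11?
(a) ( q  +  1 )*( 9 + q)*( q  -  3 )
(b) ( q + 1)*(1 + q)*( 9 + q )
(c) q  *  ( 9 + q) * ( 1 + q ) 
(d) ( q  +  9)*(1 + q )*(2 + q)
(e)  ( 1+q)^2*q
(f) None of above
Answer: b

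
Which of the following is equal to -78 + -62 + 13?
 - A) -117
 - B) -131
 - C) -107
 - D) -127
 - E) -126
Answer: D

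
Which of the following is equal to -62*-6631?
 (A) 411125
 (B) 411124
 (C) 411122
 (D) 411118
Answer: C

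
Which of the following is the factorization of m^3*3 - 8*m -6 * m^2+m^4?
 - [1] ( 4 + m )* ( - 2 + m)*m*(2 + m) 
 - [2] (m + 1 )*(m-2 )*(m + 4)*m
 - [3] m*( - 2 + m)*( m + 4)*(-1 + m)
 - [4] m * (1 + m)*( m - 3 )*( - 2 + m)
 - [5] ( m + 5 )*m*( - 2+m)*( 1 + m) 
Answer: 2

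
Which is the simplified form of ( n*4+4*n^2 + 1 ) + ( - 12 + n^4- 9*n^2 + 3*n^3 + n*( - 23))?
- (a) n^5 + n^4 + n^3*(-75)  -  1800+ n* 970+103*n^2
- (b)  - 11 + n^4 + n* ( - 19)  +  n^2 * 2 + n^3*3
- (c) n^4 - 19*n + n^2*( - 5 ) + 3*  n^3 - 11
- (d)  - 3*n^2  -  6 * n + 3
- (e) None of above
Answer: c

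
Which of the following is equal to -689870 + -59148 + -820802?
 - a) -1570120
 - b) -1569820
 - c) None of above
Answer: b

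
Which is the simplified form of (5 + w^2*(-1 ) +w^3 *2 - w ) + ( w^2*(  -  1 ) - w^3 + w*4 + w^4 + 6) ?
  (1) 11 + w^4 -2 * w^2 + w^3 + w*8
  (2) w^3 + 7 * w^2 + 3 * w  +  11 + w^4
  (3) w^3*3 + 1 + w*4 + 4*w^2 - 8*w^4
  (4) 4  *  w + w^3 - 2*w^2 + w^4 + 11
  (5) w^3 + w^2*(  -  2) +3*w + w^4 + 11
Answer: 5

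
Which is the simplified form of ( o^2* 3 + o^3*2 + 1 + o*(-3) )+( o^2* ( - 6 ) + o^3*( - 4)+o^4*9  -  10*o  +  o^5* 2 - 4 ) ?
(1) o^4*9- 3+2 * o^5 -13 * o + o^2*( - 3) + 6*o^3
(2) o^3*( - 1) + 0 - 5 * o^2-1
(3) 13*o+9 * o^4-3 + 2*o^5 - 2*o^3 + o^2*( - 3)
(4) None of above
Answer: 4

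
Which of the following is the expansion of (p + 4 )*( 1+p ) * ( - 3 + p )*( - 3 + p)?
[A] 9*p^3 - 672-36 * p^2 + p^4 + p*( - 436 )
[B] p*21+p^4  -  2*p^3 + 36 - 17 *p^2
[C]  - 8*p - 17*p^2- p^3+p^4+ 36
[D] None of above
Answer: D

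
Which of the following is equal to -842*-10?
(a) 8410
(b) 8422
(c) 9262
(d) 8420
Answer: d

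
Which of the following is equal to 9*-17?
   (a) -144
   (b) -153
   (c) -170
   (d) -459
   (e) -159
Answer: b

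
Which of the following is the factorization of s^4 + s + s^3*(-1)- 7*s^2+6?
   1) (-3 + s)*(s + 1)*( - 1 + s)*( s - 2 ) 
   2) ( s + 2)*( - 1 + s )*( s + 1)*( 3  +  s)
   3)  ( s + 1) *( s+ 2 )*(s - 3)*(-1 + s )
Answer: 3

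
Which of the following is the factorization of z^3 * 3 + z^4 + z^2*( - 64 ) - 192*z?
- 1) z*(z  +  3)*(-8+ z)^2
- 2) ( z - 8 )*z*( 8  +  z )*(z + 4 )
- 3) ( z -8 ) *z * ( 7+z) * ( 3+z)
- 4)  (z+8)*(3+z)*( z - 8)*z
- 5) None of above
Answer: 4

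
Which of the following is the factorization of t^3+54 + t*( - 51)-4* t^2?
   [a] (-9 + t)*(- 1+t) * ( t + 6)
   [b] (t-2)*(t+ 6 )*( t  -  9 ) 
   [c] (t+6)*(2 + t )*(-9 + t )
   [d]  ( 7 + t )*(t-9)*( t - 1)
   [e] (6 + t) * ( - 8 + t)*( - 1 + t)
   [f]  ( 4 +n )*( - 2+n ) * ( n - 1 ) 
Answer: a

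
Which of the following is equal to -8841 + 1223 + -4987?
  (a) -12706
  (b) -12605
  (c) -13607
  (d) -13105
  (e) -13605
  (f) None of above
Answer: b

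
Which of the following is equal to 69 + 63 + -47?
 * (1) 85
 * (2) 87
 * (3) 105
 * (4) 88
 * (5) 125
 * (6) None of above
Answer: 1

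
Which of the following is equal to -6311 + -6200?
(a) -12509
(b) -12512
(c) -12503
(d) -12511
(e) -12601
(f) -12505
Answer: d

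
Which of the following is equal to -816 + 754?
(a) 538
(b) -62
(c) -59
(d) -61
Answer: b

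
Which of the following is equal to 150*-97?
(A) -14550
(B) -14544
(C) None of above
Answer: A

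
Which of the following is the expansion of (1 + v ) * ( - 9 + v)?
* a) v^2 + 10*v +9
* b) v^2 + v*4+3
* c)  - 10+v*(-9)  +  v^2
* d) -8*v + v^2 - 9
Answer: d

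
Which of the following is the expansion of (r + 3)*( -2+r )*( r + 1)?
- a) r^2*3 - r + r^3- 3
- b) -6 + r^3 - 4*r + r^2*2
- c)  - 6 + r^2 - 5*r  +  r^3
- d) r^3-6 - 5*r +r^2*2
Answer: d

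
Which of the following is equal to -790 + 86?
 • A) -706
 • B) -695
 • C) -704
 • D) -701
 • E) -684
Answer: C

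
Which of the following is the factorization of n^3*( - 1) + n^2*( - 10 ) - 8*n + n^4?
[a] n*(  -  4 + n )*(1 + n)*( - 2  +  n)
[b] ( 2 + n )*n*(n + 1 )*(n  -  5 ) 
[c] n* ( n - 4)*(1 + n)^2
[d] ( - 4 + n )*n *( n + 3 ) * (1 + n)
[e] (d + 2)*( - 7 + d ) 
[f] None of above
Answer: f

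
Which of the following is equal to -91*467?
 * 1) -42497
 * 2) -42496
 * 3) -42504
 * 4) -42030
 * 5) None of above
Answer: 1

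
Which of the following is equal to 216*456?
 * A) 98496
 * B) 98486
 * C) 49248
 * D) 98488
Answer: A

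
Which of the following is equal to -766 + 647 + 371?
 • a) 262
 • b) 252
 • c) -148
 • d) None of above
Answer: b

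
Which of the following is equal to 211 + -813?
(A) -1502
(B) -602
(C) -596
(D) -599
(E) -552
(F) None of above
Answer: B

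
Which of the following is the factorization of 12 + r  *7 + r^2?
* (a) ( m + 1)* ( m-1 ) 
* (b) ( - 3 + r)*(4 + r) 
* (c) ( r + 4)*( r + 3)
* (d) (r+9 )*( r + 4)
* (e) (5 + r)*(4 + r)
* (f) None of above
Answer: c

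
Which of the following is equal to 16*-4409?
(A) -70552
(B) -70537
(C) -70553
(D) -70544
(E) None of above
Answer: D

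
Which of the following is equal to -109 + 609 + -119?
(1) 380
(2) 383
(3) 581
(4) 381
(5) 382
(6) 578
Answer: 4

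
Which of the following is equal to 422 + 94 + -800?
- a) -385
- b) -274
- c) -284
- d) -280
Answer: c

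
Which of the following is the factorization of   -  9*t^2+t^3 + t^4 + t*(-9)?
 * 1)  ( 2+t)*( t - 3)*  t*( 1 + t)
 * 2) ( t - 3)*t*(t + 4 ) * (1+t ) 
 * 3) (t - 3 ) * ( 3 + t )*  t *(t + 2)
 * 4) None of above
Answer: 4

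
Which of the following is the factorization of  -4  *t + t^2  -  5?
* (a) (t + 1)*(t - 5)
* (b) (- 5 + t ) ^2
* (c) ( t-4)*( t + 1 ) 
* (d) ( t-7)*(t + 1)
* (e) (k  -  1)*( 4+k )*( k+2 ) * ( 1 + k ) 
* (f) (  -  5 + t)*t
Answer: a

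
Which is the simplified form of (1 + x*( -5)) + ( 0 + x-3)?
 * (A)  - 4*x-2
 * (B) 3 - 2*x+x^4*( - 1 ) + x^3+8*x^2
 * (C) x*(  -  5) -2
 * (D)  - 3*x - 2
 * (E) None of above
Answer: A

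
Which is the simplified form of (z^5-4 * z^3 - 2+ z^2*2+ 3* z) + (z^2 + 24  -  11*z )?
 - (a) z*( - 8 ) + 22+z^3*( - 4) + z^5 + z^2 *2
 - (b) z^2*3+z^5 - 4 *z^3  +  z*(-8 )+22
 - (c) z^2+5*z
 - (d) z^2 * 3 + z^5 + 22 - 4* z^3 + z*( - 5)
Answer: b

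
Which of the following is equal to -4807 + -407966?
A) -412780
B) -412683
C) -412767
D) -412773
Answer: D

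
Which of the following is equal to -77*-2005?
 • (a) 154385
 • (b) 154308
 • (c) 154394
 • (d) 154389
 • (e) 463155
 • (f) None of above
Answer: a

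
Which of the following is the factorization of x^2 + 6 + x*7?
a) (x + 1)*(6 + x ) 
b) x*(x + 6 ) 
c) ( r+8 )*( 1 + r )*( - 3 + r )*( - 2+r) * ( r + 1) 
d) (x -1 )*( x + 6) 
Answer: a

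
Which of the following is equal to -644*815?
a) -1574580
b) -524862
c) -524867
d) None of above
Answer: d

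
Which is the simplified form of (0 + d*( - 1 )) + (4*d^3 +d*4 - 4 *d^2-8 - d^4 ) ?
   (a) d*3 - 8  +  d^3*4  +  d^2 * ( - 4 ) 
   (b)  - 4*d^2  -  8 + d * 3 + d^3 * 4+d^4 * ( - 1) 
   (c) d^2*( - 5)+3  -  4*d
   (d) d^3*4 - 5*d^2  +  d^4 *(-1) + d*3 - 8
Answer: b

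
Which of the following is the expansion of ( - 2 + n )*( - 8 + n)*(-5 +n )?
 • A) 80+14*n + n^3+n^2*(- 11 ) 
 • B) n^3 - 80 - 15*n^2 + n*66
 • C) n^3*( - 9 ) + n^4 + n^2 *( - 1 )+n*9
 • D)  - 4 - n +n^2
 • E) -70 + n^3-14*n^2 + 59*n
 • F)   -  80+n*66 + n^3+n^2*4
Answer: B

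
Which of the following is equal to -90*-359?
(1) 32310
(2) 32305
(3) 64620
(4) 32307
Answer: 1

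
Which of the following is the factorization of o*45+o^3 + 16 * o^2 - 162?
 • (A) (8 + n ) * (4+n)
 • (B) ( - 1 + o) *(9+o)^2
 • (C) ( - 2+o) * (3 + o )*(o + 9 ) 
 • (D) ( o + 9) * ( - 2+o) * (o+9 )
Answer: D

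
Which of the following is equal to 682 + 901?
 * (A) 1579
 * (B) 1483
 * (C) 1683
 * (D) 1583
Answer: D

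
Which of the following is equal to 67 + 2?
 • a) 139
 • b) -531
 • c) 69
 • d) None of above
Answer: c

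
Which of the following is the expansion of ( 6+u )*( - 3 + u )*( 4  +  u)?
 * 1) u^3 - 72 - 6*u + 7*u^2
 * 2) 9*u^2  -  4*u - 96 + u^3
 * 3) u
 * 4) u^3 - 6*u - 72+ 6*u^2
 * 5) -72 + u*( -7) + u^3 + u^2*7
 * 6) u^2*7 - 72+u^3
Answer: 1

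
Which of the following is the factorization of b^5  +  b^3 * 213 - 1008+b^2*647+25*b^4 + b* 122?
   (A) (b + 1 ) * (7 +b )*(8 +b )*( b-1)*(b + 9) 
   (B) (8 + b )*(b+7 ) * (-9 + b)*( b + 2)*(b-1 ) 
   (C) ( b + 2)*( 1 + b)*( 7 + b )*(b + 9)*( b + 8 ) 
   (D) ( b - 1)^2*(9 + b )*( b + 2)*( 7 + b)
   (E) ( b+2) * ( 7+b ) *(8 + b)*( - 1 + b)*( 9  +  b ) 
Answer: E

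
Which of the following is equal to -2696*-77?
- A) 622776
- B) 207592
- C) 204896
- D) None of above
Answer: B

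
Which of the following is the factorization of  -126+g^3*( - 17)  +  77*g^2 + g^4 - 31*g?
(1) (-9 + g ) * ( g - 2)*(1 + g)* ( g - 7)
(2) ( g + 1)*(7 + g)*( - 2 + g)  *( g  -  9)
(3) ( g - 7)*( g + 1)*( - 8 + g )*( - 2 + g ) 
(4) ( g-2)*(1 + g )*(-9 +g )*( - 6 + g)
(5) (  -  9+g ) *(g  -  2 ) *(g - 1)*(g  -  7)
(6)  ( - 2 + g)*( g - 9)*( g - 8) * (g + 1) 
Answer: 1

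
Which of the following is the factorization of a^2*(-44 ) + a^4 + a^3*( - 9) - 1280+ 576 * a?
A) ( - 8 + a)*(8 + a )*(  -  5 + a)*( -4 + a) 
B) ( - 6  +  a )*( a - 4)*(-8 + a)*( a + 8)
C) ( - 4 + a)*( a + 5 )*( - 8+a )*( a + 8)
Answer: A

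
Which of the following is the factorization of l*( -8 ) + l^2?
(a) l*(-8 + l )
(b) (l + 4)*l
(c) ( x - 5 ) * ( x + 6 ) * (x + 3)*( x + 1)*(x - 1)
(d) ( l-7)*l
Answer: a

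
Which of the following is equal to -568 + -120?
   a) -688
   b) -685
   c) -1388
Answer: a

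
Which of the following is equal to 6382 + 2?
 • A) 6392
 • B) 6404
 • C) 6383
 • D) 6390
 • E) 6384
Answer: E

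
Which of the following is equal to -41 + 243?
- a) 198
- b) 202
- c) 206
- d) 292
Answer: b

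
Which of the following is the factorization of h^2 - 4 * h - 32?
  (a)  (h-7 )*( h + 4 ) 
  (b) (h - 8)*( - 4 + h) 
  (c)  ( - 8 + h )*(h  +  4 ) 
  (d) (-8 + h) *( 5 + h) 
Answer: c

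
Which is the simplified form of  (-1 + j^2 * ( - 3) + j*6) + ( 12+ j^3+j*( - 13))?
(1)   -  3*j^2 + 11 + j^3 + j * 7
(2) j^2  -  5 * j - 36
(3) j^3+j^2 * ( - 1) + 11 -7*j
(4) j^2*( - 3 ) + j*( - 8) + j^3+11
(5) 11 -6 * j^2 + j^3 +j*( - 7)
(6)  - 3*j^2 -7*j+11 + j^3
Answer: 6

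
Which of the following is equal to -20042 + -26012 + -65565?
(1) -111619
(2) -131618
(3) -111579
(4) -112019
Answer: 1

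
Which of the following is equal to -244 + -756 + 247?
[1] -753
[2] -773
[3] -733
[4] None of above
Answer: 1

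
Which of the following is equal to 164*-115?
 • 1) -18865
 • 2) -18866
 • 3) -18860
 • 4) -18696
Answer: 3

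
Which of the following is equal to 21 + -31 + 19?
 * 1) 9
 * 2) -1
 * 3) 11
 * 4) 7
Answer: 1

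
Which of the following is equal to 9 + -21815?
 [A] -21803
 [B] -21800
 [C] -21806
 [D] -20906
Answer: C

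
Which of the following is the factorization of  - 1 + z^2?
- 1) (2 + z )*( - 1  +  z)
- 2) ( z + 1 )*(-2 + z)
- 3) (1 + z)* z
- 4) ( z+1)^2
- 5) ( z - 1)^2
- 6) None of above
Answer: 6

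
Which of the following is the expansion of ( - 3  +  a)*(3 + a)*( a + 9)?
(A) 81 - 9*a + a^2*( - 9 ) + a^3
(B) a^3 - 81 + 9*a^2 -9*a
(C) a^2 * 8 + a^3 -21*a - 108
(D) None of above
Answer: B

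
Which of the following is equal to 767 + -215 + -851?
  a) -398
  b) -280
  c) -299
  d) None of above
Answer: c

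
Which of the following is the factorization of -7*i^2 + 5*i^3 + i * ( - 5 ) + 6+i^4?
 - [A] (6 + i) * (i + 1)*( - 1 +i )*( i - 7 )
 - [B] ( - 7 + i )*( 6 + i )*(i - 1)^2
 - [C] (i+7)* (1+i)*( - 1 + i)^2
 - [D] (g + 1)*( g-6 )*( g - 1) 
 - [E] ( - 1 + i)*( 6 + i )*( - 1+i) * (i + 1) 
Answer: E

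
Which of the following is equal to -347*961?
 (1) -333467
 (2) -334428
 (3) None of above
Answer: 1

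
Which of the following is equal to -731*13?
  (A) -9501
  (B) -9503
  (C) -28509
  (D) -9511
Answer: B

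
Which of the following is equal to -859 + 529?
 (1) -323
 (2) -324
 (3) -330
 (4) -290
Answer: 3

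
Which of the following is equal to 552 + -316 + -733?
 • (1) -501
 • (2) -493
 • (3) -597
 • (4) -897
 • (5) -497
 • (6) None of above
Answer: 5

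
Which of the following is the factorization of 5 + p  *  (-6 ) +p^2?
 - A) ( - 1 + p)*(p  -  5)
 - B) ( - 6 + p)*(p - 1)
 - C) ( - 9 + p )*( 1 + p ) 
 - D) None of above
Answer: A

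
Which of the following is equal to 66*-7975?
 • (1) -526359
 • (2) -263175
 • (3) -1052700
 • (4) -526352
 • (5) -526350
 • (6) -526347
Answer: 5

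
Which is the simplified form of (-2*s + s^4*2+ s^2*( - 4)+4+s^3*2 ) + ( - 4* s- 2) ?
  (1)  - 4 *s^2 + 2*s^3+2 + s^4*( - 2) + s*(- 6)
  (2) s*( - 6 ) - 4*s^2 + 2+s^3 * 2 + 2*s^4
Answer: 2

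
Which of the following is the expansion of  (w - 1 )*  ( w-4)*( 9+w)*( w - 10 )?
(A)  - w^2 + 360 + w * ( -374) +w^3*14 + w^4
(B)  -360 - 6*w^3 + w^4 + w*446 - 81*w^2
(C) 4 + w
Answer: B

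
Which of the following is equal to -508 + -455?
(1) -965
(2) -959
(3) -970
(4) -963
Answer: 4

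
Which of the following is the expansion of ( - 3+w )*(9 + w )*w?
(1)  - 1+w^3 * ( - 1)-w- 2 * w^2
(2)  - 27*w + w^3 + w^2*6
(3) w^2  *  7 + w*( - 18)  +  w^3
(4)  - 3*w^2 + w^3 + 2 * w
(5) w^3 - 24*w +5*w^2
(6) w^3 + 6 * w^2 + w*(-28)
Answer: 2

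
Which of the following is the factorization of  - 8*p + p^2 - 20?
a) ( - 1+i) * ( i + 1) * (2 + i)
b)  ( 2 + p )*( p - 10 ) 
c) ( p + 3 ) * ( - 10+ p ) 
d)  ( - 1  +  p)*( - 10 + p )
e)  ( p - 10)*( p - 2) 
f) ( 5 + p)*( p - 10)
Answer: b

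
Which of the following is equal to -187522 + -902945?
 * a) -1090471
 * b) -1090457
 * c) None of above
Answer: c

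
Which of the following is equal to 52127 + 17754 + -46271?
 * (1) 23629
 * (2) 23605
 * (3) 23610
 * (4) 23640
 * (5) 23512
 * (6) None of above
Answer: 3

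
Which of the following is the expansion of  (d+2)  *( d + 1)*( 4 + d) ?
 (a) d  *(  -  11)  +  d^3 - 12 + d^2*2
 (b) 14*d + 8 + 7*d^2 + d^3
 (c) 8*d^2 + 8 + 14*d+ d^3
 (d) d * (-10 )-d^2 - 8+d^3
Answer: b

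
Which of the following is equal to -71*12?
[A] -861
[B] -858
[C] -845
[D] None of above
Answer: D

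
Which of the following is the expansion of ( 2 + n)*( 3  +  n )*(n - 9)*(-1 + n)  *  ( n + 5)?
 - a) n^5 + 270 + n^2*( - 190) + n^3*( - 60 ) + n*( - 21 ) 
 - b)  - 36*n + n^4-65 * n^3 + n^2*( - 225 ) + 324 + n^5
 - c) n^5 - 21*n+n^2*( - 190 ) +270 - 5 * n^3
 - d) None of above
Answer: a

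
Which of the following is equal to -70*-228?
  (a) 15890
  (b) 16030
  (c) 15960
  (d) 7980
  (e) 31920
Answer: c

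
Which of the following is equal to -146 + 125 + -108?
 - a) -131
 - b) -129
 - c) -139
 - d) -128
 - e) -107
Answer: b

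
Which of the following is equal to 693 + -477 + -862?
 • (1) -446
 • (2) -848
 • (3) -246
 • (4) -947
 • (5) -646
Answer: 5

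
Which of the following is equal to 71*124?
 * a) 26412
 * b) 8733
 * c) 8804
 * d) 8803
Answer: c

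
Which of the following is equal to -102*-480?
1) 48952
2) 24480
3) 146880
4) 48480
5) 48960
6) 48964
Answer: 5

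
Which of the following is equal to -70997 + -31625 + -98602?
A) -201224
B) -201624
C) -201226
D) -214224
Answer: A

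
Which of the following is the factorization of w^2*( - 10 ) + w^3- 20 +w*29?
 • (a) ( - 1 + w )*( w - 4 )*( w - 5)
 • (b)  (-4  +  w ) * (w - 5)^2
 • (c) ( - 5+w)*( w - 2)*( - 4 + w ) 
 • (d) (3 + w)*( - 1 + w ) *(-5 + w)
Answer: a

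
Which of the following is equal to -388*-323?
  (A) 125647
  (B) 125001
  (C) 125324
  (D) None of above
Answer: C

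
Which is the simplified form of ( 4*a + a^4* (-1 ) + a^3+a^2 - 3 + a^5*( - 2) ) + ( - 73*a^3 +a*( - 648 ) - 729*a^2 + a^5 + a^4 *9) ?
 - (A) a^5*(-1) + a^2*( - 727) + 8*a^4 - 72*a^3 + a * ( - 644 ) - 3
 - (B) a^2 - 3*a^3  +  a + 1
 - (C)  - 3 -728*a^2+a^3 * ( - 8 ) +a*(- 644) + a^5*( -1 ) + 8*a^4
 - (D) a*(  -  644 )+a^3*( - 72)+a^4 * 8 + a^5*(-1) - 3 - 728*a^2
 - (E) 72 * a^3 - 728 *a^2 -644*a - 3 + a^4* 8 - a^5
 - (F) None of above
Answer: D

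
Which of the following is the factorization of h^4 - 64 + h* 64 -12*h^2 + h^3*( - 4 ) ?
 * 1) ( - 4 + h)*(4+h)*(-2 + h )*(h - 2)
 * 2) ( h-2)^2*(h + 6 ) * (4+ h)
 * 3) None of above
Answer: 1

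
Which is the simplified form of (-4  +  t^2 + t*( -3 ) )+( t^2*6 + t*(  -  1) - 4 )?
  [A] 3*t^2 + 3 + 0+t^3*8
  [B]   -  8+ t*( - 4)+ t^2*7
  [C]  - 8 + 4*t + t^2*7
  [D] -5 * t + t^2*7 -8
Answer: B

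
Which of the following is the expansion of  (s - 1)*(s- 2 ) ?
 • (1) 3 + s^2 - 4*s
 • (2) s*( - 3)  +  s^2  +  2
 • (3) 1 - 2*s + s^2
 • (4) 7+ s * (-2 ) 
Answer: 2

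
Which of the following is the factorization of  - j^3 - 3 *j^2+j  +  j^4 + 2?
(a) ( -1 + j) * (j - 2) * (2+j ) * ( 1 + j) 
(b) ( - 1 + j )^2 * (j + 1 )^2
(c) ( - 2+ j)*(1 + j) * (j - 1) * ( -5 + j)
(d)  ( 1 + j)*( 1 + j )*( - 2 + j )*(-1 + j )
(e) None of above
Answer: d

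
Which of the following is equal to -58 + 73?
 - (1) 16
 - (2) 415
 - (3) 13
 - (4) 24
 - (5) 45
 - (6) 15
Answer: 6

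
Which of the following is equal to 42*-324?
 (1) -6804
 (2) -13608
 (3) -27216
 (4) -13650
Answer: 2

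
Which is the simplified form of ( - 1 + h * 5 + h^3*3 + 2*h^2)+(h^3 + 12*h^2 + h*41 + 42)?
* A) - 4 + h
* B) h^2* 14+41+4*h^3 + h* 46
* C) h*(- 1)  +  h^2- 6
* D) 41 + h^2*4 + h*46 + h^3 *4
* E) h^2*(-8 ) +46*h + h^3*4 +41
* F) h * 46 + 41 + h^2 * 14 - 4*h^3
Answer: B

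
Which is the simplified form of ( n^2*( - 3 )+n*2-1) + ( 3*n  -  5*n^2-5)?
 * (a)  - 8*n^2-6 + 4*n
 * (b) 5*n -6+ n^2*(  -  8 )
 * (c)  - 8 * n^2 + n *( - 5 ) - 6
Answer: b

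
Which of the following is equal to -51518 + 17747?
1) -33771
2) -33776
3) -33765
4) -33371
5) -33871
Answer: 1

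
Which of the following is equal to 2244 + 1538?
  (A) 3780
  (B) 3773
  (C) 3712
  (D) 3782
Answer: D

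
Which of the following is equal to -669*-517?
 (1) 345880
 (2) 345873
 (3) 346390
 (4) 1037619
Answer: 2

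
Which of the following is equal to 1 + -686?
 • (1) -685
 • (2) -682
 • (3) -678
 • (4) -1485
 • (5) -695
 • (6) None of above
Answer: 1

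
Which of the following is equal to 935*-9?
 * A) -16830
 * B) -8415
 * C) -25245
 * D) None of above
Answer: B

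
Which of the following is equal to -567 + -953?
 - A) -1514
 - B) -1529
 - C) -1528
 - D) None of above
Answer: D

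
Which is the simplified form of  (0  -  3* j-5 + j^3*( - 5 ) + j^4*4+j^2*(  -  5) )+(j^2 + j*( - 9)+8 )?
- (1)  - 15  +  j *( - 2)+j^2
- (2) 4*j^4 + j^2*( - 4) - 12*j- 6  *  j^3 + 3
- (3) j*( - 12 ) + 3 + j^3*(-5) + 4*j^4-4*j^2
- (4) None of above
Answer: 3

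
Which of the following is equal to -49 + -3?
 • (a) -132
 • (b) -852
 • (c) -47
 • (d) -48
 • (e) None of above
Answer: e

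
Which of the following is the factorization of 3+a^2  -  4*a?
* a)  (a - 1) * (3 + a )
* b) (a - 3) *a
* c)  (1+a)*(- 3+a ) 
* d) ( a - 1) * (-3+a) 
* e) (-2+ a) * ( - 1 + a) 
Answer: d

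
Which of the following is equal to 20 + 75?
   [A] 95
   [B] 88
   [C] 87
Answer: A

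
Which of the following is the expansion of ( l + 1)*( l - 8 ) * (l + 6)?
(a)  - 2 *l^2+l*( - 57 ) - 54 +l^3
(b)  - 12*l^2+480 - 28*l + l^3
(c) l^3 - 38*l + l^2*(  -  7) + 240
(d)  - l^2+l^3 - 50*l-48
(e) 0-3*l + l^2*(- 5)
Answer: d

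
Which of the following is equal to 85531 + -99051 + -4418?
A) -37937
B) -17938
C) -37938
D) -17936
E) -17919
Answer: B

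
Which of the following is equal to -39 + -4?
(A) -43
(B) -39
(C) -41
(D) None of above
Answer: A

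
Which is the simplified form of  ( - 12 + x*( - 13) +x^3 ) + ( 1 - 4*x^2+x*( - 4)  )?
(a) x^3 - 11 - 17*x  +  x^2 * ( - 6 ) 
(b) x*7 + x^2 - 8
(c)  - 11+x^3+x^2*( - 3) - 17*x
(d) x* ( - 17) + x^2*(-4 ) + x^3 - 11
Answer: d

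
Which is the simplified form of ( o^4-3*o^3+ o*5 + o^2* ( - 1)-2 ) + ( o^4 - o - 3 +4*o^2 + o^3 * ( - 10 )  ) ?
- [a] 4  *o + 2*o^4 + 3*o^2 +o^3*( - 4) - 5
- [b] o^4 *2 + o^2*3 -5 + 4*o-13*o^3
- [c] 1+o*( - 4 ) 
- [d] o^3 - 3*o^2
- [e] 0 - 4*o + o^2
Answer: b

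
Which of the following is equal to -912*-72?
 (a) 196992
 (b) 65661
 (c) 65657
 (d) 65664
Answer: d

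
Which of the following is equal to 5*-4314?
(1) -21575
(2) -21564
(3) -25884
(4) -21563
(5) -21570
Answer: 5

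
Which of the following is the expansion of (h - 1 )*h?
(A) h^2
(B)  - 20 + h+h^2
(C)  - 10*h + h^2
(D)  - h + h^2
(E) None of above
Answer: D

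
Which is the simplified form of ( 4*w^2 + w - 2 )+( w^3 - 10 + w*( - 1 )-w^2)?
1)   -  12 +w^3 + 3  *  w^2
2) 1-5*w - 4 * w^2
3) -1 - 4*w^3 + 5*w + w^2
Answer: 1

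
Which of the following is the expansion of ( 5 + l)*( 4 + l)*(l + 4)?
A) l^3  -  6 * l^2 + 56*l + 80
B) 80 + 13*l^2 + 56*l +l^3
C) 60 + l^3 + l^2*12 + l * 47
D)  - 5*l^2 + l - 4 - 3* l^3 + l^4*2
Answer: B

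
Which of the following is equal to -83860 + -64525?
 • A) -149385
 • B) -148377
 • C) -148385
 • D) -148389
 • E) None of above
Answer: C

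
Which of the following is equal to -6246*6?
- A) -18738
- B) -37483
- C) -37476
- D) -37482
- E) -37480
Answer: C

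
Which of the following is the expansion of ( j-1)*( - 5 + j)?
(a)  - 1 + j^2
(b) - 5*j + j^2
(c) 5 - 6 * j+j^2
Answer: c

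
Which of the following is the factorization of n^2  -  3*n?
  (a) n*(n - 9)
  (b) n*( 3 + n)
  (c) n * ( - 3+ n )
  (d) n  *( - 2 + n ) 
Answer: c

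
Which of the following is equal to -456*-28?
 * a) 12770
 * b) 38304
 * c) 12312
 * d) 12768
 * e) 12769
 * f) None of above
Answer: d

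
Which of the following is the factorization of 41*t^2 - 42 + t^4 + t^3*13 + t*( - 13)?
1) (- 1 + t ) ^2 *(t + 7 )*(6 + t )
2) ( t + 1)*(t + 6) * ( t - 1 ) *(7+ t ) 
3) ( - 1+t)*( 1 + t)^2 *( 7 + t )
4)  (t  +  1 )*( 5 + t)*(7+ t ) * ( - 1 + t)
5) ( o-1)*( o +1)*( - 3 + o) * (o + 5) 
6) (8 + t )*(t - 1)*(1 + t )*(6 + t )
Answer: 2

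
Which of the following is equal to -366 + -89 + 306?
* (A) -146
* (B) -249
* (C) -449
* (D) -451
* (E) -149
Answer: E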